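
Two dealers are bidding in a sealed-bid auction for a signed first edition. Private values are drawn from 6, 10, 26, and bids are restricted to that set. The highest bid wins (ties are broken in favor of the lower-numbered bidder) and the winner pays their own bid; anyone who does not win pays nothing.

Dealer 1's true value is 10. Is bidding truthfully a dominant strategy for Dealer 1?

Consider the case where Dealer 2 bids 6.
Truthful bid 10: wins, pays 10, utility 10 - 10 = 0.
Bid 6 instead: wins, pays 6, utility 10 - 6 = 4.
Since 4 > 0, bidding 6 is strictly better here, so truthful bidding is not dominant.

No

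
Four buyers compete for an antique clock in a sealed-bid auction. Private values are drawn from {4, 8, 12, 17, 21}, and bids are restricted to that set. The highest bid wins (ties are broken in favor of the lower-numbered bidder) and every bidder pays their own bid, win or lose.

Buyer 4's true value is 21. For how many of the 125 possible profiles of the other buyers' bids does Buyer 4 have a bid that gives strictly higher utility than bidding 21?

88

Others bid (4, 4, 4): truth gives 0; bid 8 gives 13 > 0. Violating.
Others bid (4, 4, 8): truth gives 0; bid 12 gives 9 > 0. Violating.
Others bid (4, 4, 12): truth gives 0; bid 17 gives 4 > 0. Violating.
Others bid (4, 4, 21): truth gives -21; bid 4 gives -4 > -21. Violating.
Others bid (4, 4, 17): truth gives 0; no alternative beats it.
Others bid (4, 8, 17): truth gives 0; no alternative beats it.
(Checking all 125 profiles: 88 have a profitable deviation, 37 do not.)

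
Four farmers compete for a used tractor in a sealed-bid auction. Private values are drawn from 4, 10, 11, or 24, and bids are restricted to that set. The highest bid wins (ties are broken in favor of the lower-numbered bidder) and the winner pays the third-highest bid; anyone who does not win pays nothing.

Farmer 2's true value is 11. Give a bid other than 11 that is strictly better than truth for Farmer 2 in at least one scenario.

24

Suppose Farmer 1 bids 4, Farmer 3 bids 4 and Farmer 4 bids 24.
Bid 11: loses, pays 0, utility 0.
Bid 24: wins, pays 4, utility 11 - 4 = 7.
So bidding 24 beats truth here (7 > 0).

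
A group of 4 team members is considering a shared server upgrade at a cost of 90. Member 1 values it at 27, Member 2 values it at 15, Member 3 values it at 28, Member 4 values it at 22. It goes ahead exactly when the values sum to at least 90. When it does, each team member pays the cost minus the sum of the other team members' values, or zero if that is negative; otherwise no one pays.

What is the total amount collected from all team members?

Total value 92 ≥ cost 90, so it is built.
Member 1: others sum to 65; max(0, 90 - 65) = 25.
Member 2: others sum to 77; max(0, 90 - 77) = 13.
Member 3: others sum to 64; max(0, 90 - 64) = 26.
Member 4: others sum to 70; max(0, 90 - 70) = 20.
Total collected = 25 + 13 + 26 + 20 = 84.

84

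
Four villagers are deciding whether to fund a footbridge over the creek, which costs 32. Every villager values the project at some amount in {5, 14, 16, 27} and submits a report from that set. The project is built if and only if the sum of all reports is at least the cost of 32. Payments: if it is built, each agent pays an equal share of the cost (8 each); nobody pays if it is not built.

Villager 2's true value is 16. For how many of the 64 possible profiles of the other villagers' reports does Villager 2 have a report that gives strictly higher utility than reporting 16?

1

Others report (5, 5, 5): truth gives 0; report 27 gives 8 > 0. Violating.
Others report (5, 5, 14): truth gives 8; no alternative beats it.
Others report (5, 5, 16): truth gives 8; no alternative beats it.
(Checking all 64 profiles: 1 has a profitable deviation, 63 do not.)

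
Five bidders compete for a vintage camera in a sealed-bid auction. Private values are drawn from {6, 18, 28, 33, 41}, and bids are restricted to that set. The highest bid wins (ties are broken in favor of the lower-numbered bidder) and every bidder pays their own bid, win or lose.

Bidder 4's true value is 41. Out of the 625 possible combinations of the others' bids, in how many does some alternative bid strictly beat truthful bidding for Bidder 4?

413

Others bid (6, 6, 6, 6): truth gives 0; bid 18 gives 23 > 0. Violating.
Others bid (6, 6, 6, 18): truth gives 0; bid 18 gives 23 > 0. Violating.
Others bid (6, 6, 6, 28): truth gives 0; bid 28 gives 13 > 0. Violating.
Others bid (6, 6, 6, 33): truth gives 0; bid 33 gives 8 > 0. Violating.
Others bid (6, 6, 6, 41): truth gives 0; no alternative beats it.
Others bid (6, 6, 18, 41): truth gives 0; no alternative beats it.
(Checking all 625 profiles: 413 have a profitable deviation, 212 do not.)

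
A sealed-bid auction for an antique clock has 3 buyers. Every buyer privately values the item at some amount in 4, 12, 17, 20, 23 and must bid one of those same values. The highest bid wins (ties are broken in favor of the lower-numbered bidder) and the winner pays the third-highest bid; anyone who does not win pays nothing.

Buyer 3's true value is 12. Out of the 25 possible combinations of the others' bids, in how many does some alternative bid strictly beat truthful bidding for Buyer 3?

Others bid (4, 12): truth gives 0; bid 17 gives 8 > 0. Violating.
Others bid (4, 17): truth gives 0; bid 20 gives 8 > 0. Violating.
Others bid (4, 20): truth gives 0; bid 23 gives 8 > 0. Violating.
Others bid (12, 4): truth gives 0; bid 17 gives 8 > 0. Violating.
Others bid (4, 4): truth gives 8; no alternative beats it.
Others bid (4, 23): truth gives 0; no alternative beats it.
(Checking all 25 profiles: 6 have a profitable deviation, 19 do not.)

6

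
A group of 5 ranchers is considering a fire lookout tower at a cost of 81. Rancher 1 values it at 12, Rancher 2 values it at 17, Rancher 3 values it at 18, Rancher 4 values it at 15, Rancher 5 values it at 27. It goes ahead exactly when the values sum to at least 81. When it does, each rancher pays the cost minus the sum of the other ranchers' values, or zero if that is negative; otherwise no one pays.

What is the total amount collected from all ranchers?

49

Total value 89 ≥ cost 81, so it is built.
Rancher 1: others sum to 77; max(0, 81 - 77) = 4.
Rancher 2: others sum to 72; max(0, 81 - 72) = 9.
Rancher 3: others sum to 71; max(0, 81 - 71) = 10.
Rancher 4: others sum to 74; max(0, 81 - 74) = 7.
Rancher 5: others sum to 62; max(0, 81 - 62) = 19.
Total collected = 4 + 9 + 10 + 7 + 19 = 49.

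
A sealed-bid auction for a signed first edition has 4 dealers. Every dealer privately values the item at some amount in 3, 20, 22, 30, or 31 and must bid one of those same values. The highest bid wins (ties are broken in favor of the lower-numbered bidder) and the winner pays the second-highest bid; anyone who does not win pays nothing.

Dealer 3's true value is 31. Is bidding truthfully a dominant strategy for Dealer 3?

Yes

Check each profile of the others' bids and compare truth against every alternative bid.
Others bid (3, 30, 3): truth gives 1, best alternative gives 0.
Others bid (3, 30, 20): truth gives 1, best alternative gives 0.
Others bid (3, 30, 22): truth gives 1, best alternative gives 0.
Others bid (3, 30, 30): truth gives 1, best alternative gives 0.
Others bid (20, 30, 3): truth gives 1, best alternative gives 0.
Others bid (20, 30, 20): truth gives 1, best alternative gives 0.
(Remaining 119 profiles checked similarly; truth is weakly best in each.)
In every case the truthful bid is at least as good as any alternative, so it is a dominant strategy.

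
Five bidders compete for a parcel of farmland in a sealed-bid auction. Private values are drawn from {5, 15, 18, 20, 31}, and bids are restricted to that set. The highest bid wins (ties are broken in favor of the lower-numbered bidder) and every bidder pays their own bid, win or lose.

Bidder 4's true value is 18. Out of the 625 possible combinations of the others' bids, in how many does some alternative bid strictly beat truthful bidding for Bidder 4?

603

Others bid (5, 5, 5, 5): truth gives 0; bid 15 gives 3 > 0. Violating.
Others bid (5, 5, 5, 15): truth gives 0; bid 15 gives 3 > 0. Violating.
Others bid (5, 5, 5, 20): truth gives -18; bid 20 gives -2 > -18. Violating.
Others bid (5, 5, 5, 31): truth gives -18; bid 5 gives -5 > -18. Violating.
Others bid (5, 5, 5, 18): truth gives 0; no alternative beats it.
Others bid (5, 5, 15, 5): truth gives 0; no alternative beats it.
(Checking all 625 profiles: 603 have a profitable deviation, 22 do not.)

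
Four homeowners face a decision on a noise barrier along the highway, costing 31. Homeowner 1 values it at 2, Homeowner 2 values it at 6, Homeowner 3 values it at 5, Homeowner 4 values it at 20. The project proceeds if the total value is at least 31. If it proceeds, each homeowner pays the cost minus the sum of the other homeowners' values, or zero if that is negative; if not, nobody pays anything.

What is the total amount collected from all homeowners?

25

Total value 33 ≥ cost 31, so it is built.
Homeowner 1: others sum to 31; max(0, 31 - 31) = 0.
Homeowner 2: others sum to 27; max(0, 31 - 27) = 4.
Homeowner 3: others sum to 28; max(0, 31 - 28) = 3.
Homeowner 4: others sum to 13; max(0, 31 - 13) = 18.
Total collected = 0 + 4 + 3 + 18 = 25.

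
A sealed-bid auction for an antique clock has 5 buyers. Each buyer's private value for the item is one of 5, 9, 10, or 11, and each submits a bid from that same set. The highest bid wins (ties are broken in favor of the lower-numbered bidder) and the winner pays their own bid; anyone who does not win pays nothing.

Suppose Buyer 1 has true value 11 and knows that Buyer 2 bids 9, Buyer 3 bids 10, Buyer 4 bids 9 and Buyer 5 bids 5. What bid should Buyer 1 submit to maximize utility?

Bid 5: loses, pays 0, utility 0.
Bid 9: loses, pays 0, utility 0.
Bid 10: wins, pays 10, utility 11 - 10 = 1.
Bid 11: wins, pays 11, utility 11 - 11 = 0.
The best choice is 10 with utility 1.

10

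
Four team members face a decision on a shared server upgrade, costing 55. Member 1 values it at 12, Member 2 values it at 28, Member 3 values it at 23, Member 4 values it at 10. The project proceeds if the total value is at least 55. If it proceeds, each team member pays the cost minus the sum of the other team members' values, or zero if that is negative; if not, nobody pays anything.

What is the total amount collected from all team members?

15

Total value 73 ≥ cost 55, so it is built.
Member 1: others sum to 61; max(0, 55 - 61) = 0.
Member 2: others sum to 45; max(0, 55 - 45) = 10.
Member 3: others sum to 50; max(0, 55 - 50) = 5.
Member 4: others sum to 63; max(0, 55 - 63) = 0.
Total collected = 0 + 10 + 5 + 0 = 15.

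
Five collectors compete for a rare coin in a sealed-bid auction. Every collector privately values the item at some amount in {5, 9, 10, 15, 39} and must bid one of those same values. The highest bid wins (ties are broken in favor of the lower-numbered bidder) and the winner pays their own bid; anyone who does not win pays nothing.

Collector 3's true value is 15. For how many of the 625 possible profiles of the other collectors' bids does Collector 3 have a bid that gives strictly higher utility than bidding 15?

36

Others bid (5, 5, 5, 5): truth gives 0; bid 9 gives 6 > 0. Violating.
Others bid (5, 5, 5, 9): truth gives 0; bid 9 gives 6 > 0. Violating.
Others bid (5, 5, 5, 10): truth gives 0; bid 10 gives 5 > 0. Violating.
Others bid (5, 5, 9, 5): truth gives 0; bid 9 gives 6 > 0. Violating.
Others bid (5, 5, 5, 15): truth gives 0; no alternative beats it.
Others bid (5, 5, 5, 39): truth gives 0; no alternative beats it.
(Checking all 625 profiles: 36 have a profitable deviation, 589 do not.)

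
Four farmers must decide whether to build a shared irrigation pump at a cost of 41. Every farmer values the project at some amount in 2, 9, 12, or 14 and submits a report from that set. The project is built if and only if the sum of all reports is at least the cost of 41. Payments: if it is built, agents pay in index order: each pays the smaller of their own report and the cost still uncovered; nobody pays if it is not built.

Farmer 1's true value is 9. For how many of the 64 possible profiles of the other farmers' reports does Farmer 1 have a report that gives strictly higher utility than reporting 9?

4

Others report (12, 14, 14): truth gives 0; report 2 gives 7 > 0. Violating.
Others report (14, 12, 14): truth gives 0; report 2 gives 7 > 0. Violating.
Others report (14, 14, 12): truth gives 0; report 2 gives 7 > 0. Violating.
Others report (14, 14, 14): truth gives 0; report 2 gives 7 > 0. Violating.
Others report (2, 2, 2): truth gives 0; no alternative beats it.
Others report (2, 2, 9): truth gives 0; no alternative beats it.
(Checking all 64 profiles: 4 have a profitable deviation, 60 do not.)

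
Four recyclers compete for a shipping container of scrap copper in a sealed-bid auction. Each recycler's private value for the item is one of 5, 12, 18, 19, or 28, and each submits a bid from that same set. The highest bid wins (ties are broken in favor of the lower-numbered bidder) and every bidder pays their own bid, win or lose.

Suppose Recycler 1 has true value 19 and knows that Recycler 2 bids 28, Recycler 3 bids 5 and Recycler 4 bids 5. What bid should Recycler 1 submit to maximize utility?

5

Bid 5: loses but pays 5, utility -5.
Bid 12: loses but pays 12, utility -12.
Bid 18: loses but pays 18, utility -18.
Bid 19: loses but pays 19, utility -19.
Bid 28: wins, pays 28, utility 19 - 28 = -9.
The best choice is 5 with utility -5.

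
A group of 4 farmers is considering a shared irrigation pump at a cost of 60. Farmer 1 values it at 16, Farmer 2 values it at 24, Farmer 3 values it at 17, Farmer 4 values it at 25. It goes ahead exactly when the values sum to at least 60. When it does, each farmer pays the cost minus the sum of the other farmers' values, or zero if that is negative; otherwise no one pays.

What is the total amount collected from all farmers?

Total value 82 ≥ cost 60, so it is built.
Farmer 1: others sum to 66; max(0, 60 - 66) = 0.
Farmer 2: others sum to 58; max(0, 60 - 58) = 2.
Farmer 3: others sum to 65; max(0, 60 - 65) = 0.
Farmer 4: others sum to 57; max(0, 60 - 57) = 3.
Total collected = 0 + 2 + 0 + 3 = 5.

5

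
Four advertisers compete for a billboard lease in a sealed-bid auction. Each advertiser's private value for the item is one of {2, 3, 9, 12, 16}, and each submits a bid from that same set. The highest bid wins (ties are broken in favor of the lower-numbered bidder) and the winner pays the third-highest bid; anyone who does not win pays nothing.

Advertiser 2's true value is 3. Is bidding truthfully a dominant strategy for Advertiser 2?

Consider the case where Advertiser 1 bids 2, Advertiser 3 bids 2 and Advertiser 4 bids 9.
Truthful bid 3: loses, pays 0, utility 0.
Bid 9 instead: wins, pays 2, utility 3 - 2 = 1.
Since 1 > 0, bidding 9 is strictly better here, so truthful bidding is not dominant.

No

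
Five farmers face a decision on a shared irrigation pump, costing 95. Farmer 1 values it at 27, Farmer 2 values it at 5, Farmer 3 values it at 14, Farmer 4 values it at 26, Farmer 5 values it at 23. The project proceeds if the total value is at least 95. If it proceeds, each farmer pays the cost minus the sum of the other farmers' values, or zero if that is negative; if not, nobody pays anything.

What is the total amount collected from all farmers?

95

Total value 95 ≥ cost 95, so it is built.
Farmer 1: others sum to 68; max(0, 95 - 68) = 27.
Farmer 2: others sum to 90; max(0, 95 - 90) = 5.
Farmer 3: others sum to 81; max(0, 95 - 81) = 14.
Farmer 4: others sum to 69; max(0, 95 - 69) = 26.
Farmer 5: others sum to 72; max(0, 95 - 72) = 23.
Total collected = 27 + 5 + 14 + 26 + 23 = 95.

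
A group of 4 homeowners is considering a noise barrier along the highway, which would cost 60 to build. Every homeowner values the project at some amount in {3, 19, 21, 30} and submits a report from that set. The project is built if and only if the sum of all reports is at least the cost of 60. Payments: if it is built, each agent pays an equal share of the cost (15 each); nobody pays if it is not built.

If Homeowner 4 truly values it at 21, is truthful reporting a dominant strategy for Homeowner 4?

Consider the case where Homeowner 1 reports 3, Homeowner 2 reports 3 and Homeowner 3 reports 30.
Truthful report 21: project not built, utility 0.
Report 30 instead: project built, pays 15, utility 21 - 15 = 6.
Since 6 > 0, reporting 30 is strictly better here, so truthful reporting is not dominant.

No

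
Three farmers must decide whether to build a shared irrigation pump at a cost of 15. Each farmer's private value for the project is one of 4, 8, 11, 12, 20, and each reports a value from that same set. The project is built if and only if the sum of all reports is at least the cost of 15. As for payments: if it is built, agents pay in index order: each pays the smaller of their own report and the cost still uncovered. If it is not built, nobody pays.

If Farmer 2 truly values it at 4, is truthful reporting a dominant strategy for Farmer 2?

Check each profile of the others' reports and compare truth against every alternative report.
Others report (4, 4): truth gives 0, best alternative gives -4.
Others report (4, 8): truth gives 0, best alternative gives -4.
Others report (4, 11): truth gives 0, best alternative gives -4.
Others report (4, 12): truth gives 0, best alternative gives -4.
Others report (4, 20): truth gives 0, best alternative gives -4.
Others report (8, 4): truth gives 0, best alternative gives -3.
(Remaining 19 profiles checked similarly; truth is weakly best in each.)
In every case the truthful report is at least as good as any alternative, so it is a dominant strategy.

Yes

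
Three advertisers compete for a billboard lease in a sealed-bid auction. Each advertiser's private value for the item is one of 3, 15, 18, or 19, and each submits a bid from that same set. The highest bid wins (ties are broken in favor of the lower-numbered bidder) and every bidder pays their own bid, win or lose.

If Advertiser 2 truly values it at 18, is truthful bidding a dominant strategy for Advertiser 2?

Consider the case where Advertiser 1 bids 3 and Advertiser 3 bids 3.
Truthful bid 18: wins, pays 18, utility 18 - 18 = 0.
Bid 15 instead: wins, pays 15, utility 18 - 15 = 3.
Since 3 > 0, bidding 15 is strictly better here, so truthful bidding is not dominant.

No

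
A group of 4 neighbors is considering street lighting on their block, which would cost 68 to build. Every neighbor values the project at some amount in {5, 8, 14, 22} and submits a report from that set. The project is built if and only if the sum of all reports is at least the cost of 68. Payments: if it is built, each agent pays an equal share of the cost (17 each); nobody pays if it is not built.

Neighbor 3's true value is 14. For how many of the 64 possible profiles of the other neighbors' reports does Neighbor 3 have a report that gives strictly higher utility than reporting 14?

Others report (14, 22, 22): truth gives -3; report 5 gives 0 > -3. Violating.
Others report (22, 14, 22): truth gives -3; report 5 gives 0 > -3. Violating.
Others report (22, 22, 14): truth gives -3; report 5 gives 0 > -3. Violating.
Others report (5, 5, 5): truth gives 0; no alternative beats it.
Others report (5, 5, 8): truth gives 0; no alternative beats it.
(Checking all 64 profiles: 3 have a profitable deviation, 61 do not.)

3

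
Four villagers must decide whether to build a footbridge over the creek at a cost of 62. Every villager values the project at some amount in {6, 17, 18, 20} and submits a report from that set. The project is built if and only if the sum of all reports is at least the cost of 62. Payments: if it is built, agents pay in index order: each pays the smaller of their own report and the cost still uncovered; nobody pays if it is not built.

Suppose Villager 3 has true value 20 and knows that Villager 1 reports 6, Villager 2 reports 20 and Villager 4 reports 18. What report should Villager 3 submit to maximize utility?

18

Report 6: project not built, utility 0.
Report 17: project not built, utility 0.
Report 18: project built, pays 18, utility 20 - 18 = 2.
Report 20: project built, pays 20, utility 20 - 20 = 0.
The best choice is 18 with utility 2.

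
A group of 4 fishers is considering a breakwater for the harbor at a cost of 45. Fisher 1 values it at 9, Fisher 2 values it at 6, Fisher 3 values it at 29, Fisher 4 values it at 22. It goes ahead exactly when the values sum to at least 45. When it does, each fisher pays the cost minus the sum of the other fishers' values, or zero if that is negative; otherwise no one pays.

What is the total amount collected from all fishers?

Total value 66 ≥ cost 45, so it is built.
Fisher 1: others sum to 57; max(0, 45 - 57) = 0.
Fisher 2: others sum to 60; max(0, 45 - 60) = 0.
Fisher 3: others sum to 37; max(0, 45 - 37) = 8.
Fisher 4: others sum to 44; max(0, 45 - 44) = 1.
Total collected = 0 + 0 + 8 + 1 = 9.

9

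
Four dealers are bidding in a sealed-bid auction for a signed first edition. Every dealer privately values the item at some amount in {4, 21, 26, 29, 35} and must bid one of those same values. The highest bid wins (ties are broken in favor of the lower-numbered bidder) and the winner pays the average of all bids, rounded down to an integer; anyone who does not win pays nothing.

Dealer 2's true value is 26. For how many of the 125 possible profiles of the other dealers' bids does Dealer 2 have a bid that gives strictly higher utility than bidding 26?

Others bid (4, 4, 4): truth gives 17; bid 21 gives 18 > 17. Violating.
Others bid (4, 4, 21): truth gives 13; bid 21 gives 14 > 13. Violating.
Others bid (4, 4, 29): truth gives 0; bid 29 gives 10 > 0. Violating.
Others bid (4, 4, 35): truth gives 0; bid 35 gives 7 > 0. Violating.
Others bid (4, 4, 26): truth gives 11; no alternative beats it.
Others bid (4, 21, 26): truth gives 7; no alternative beats it.
(Checking all 125 profiles: 46 have a profitable deviation, 79 do not.)

46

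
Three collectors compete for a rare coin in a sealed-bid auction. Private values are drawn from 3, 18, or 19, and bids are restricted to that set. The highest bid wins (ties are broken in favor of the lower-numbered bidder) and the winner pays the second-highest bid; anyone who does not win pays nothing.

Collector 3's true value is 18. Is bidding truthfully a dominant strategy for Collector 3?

Yes

Check each profile of the others' bids and compare truth against every alternative bid.
Others bid (3, 3): truth gives 15, best alternative gives 15.
Others bid (3, 18): truth gives 0, best alternative gives 0.
Others bid (3, 19): truth gives 0, best alternative gives 0.
Others bid (18, 3): truth gives 0, best alternative gives 0.
Others bid (18, 18): truth gives 0, best alternative gives 0.
Others bid (18, 19): truth gives 0, best alternative gives 0.
(Remaining 3 profiles checked similarly; truth is weakly best in each.)
In every case the truthful bid is at least as good as any alternative, so it is a dominant strategy.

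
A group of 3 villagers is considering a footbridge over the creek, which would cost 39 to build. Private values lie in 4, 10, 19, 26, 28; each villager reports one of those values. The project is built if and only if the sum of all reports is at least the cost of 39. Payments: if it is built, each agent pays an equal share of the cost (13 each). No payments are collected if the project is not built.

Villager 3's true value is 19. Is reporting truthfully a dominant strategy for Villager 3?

Consider the case where Villager 1 reports 4 and Villager 2 reports 10.
Truthful report 19: project not built, utility 0.
Report 26 instead: project built, pays 13, utility 19 - 13 = 6.
Since 6 > 0, reporting 26 is strictly better here, so truthful reporting is not dominant.

No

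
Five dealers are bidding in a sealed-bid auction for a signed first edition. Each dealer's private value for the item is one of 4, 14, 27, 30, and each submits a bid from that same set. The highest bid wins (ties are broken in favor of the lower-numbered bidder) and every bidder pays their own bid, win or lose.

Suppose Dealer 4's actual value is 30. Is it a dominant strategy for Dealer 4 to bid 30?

Consider the case where Dealer 1 bids 4, Dealer 2 bids 4, Dealer 3 bids 4 and Dealer 5 bids 4.
Truthful bid 30: wins, pays 30, utility 30 - 30 = 0.
Bid 14 instead: wins, pays 14, utility 30 - 14 = 16.
Since 16 > 0, bidding 14 is strictly better here, so truthful bidding is not dominant.

No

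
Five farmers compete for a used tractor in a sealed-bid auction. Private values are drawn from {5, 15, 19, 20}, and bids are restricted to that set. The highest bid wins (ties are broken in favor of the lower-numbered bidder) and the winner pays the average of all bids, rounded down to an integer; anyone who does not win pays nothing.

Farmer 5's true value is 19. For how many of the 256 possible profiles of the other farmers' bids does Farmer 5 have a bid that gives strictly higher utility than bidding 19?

Others bid (5, 5, 5, 19): truth gives 0; bid 20 gives 9 > 0. Violating.
Others bid (5, 5, 15, 19): truth gives 0; bid 20 gives 7 > 0. Violating.
Others bid (5, 5, 19, 5): truth gives 0; bid 20 gives 9 > 0. Violating.
Others bid (5, 5, 19, 15): truth gives 0; bid 20 gives 7 > 0. Violating.
Others bid (5, 5, 5, 5): truth gives 12; no alternative beats it.
Others bid (5, 5, 5, 15): truth gives 10; no alternative beats it.
(Checking all 256 profiles: 64 have a profitable deviation, 192 do not.)

64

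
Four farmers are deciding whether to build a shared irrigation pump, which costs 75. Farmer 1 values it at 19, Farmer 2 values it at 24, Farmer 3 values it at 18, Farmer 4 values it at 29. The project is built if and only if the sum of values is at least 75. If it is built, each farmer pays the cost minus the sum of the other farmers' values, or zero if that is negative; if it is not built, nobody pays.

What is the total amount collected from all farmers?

Total value 90 ≥ cost 75, so it is built.
Farmer 1: others sum to 71; max(0, 75 - 71) = 4.
Farmer 2: others sum to 66; max(0, 75 - 66) = 9.
Farmer 3: others sum to 72; max(0, 75 - 72) = 3.
Farmer 4: others sum to 61; max(0, 75 - 61) = 14.
Total collected = 4 + 9 + 3 + 14 = 30.

30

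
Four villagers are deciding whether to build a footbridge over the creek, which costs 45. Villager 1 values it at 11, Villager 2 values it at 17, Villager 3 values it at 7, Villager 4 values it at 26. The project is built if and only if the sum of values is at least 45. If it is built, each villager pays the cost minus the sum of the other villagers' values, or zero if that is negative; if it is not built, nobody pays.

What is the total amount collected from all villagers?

Total value 61 ≥ cost 45, so it is built.
Villager 1: others sum to 50; max(0, 45 - 50) = 0.
Villager 2: others sum to 44; max(0, 45 - 44) = 1.
Villager 3: others sum to 54; max(0, 45 - 54) = 0.
Villager 4: others sum to 35; max(0, 45 - 35) = 10.
Total collected = 0 + 1 + 0 + 10 = 11.

11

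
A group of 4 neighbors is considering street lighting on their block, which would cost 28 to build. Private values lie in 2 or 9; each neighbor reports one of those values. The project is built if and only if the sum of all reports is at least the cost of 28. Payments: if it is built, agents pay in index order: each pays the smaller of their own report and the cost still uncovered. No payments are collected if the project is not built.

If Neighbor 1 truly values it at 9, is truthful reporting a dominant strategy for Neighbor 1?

No

Consider the case where Neighbor 2 reports 9, Neighbor 3 reports 9 and Neighbor 4 reports 9.
Truthful report 9: project built, pays 9, utility 9 - 9 = 0.
Report 2 instead: project built, pays 2, utility 9 - 2 = 7.
Since 7 > 0, reporting 2 is strictly better here, so truthful reporting is not dominant.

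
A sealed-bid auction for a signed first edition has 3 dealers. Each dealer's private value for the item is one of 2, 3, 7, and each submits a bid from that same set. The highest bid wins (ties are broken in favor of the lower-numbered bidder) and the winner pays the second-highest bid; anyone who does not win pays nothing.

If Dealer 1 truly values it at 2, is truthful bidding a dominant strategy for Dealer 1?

Check each profile of the others' bids and compare truth against every alternative bid.
Others bid (2, 3): truth gives 0, best alternative gives -1.
Others bid (3, 2): truth gives 0, best alternative gives -1.
Others bid (3, 3): truth gives 0, best alternative gives -1.
Others bid (2, 2): truth gives 0, best alternative gives 0.
Others bid (2, 7): truth gives 0, best alternative gives 0.
Others bid (3, 7): truth gives 0, best alternative gives 0.
(Remaining 3 profiles checked similarly; truth is weakly best in each.)
In every case the truthful bid is at least as good as any alternative, so it is a dominant strategy.

Yes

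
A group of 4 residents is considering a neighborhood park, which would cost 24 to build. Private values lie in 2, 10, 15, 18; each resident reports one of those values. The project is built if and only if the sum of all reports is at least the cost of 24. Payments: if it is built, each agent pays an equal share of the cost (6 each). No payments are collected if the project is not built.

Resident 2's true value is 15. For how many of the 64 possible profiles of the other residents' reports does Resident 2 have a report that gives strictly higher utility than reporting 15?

Others report (2, 2, 2): truth gives 0; report 18 gives 9 > 0. Violating.
Others report (2, 2, 10): truth gives 9; no alternative beats it.
Others report (2, 2, 15): truth gives 9; no alternative beats it.
(Checking all 64 profiles: 1 has a profitable deviation, 63 do not.)

1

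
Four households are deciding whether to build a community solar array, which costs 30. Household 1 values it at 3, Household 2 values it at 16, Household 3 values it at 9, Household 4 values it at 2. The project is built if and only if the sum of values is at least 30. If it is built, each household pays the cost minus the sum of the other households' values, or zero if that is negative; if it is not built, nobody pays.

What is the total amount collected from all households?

30

Total value 30 ≥ cost 30, so it is built.
Household 1: others sum to 27; max(0, 30 - 27) = 3.
Household 2: others sum to 14; max(0, 30 - 14) = 16.
Household 3: others sum to 21; max(0, 30 - 21) = 9.
Household 4: others sum to 28; max(0, 30 - 28) = 2.
Total collected = 3 + 16 + 9 + 2 = 30.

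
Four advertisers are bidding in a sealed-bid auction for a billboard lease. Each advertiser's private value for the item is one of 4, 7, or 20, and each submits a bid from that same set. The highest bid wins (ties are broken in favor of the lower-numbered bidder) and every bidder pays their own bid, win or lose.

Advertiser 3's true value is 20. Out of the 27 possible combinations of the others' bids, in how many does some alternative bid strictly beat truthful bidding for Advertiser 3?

Others bid (4, 4, 4): truth gives 0; bid 7 gives 13 > 0. Violating.
Others bid (4, 4, 7): truth gives 0; bid 7 gives 13 > 0. Violating.
Others bid (4, 20, 4): truth gives -20; bid 4 gives -4 > -20. Violating.
Others bid (4, 20, 7): truth gives -20; bid 4 gives -4 > -20. Violating.
Others bid (4, 4, 20): truth gives 0; no alternative beats it.
Others bid (4, 7, 4): truth gives 0; no alternative beats it.
(Checking all 27 profiles: 17 have a profitable deviation, 10 do not.)

17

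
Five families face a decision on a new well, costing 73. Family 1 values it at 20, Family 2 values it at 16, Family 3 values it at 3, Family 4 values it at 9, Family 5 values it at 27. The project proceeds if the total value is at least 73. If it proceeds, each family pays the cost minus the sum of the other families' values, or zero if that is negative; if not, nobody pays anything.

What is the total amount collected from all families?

Total value 75 ≥ cost 73, so it is built.
Family 1: others sum to 55; max(0, 73 - 55) = 18.
Family 2: others sum to 59; max(0, 73 - 59) = 14.
Family 3: others sum to 72; max(0, 73 - 72) = 1.
Family 4: others sum to 66; max(0, 73 - 66) = 7.
Family 5: others sum to 48; max(0, 73 - 48) = 25.
Total collected = 18 + 14 + 1 + 7 + 25 = 65.

65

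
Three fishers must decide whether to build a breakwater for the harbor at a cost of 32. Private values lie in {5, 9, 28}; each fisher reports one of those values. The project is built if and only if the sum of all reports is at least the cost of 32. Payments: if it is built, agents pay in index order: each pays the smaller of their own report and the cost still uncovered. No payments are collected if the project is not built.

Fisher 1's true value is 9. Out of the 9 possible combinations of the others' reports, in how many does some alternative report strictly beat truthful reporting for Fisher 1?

Others report (5, 28): truth gives 0; report 5 gives 4 > 0. Violating.
Others report (9, 28): truth gives 0; report 5 gives 4 > 0. Violating.
Others report (28, 5): truth gives 0; report 5 gives 4 > 0. Violating.
Others report (28, 9): truth gives 0; report 5 gives 4 > 0. Violating.
Others report (5, 5): truth gives 0; no alternative beats it.
Others report (5, 9): truth gives 0; no alternative beats it.
(Checking all 9 profiles: 5 have a profitable deviation, 4 do not.)

5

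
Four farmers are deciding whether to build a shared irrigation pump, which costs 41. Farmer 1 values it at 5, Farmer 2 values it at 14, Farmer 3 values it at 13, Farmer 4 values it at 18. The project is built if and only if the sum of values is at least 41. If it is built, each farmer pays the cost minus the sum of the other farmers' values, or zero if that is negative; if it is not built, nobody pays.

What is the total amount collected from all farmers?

18

Total value 50 ≥ cost 41, so it is built.
Farmer 1: others sum to 45; max(0, 41 - 45) = 0.
Farmer 2: others sum to 36; max(0, 41 - 36) = 5.
Farmer 3: others sum to 37; max(0, 41 - 37) = 4.
Farmer 4: others sum to 32; max(0, 41 - 32) = 9.
Total collected = 0 + 5 + 4 + 9 = 18.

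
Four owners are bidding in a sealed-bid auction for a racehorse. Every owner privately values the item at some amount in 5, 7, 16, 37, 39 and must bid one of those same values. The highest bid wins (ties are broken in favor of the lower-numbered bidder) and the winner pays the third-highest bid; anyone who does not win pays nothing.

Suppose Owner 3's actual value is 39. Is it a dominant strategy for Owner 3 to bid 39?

Check each profile of the others' bids and compare truth against every alternative bid.
Others bid (5, 5, 39): truth gives 34, best alternative gives 0.
Others bid (5, 37, 5): truth gives 34, best alternative gives 0.
Others bid (37, 5, 5): truth gives 34, best alternative gives 0.
Others bid (5, 7, 39): truth gives 32, best alternative gives 0.
Others bid (5, 37, 7): truth gives 32, best alternative gives 0.
Others bid (7, 5, 39): truth gives 32, best alternative gives 0.
(Remaining 119 profiles checked similarly; truth is weakly best in each.)
In every case the truthful bid is at least as good as any alternative, so it is a dominant strategy.

Yes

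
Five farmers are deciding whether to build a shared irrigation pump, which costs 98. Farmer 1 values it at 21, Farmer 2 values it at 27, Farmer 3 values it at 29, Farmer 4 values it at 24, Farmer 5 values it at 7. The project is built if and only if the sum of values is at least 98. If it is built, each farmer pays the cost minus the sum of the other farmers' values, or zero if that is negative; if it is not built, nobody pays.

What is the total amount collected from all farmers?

Total value 108 ≥ cost 98, so it is built.
Farmer 1: others sum to 87; max(0, 98 - 87) = 11.
Farmer 2: others sum to 81; max(0, 98 - 81) = 17.
Farmer 3: others sum to 79; max(0, 98 - 79) = 19.
Farmer 4: others sum to 84; max(0, 98 - 84) = 14.
Farmer 5: others sum to 101; max(0, 98 - 101) = 0.
Total collected = 11 + 17 + 19 + 14 + 0 = 61.

61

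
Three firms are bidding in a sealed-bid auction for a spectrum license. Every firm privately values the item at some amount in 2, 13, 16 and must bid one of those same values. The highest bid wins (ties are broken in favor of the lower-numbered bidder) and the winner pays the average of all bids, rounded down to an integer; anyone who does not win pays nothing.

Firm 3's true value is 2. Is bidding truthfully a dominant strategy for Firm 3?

Yes

Check each profile of the others' bids and compare truth against every alternative bid.
Others bid (2, 2): truth gives 0, best alternative gives -3.
Others bid (2, 13): truth gives 0, best alternative gives 0.
Others bid (2, 16): truth gives 0, best alternative gives 0.
Others bid (13, 2): truth gives 0, best alternative gives 0.
Others bid (13, 13): truth gives 0, best alternative gives 0.
Others bid (13, 16): truth gives 0, best alternative gives 0.
(Remaining 3 profiles checked similarly; truth is weakly best in each.)
In every case the truthful bid is at least as good as any alternative, so it is a dominant strategy.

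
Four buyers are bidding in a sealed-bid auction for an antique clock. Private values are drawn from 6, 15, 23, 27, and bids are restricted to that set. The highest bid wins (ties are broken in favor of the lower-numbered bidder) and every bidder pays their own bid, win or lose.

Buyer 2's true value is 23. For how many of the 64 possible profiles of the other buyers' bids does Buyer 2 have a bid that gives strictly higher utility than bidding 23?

Others bid (6, 6, 6): truth gives 0; bid 15 gives 8 > 0. Violating.
Others bid (6, 6, 15): truth gives 0; bid 15 gives 8 > 0. Violating.
Others bid (6, 6, 27): truth gives -23; bid 27 gives -4 > -23. Violating.
Others bid (6, 15, 6): truth gives 0; bid 15 gives 8 > 0. Violating.
Others bid (6, 6, 23): truth gives 0; no alternative beats it.
Others bid (6, 15, 23): truth gives 0; no alternative beats it.
(Checking all 64 profiles: 50 have a profitable deviation, 14 do not.)

50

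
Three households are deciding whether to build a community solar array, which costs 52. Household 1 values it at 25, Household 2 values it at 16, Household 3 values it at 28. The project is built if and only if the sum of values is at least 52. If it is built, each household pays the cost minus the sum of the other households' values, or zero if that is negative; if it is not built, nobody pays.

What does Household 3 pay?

Total value 69 ≥ cost 52, so the project is built.
The other households' values sum to 41.
Cost minus that sum is 52 - 41 = 11.

11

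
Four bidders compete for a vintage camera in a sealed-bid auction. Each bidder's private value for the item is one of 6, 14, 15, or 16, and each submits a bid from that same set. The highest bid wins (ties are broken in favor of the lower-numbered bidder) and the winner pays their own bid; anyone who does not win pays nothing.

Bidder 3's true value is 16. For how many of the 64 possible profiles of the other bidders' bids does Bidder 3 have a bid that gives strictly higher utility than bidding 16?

Others bid (6, 6, 6): truth gives 0; bid 14 gives 2 > 0. Violating.
Others bid (6, 6, 14): truth gives 0; bid 14 gives 2 > 0. Violating.
Others bid (6, 6, 15): truth gives 0; bid 15 gives 1 > 0. Violating.
Others bid (6, 14, 6): truth gives 0; bid 15 gives 1 > 0. Violating.
Others bid (6, 6, 16): truth gives 0; no alternative beats it.
Others bid (6, 14, 16): truth gives 0; no alternative beats it.
(Checking all 64 profiles: 12 have a profitable deviation, 52 do not.)

12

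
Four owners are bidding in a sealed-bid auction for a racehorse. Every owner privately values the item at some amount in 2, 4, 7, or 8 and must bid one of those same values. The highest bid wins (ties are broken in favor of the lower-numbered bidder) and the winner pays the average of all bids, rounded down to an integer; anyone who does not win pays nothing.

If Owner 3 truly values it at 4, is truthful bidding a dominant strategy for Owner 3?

No

Consider the case where Owner 1 bids 2, Owner 2 bids 4 and Owner 4 bids 2.
Truthful bid 4: loses, pays 0, utility 0.
Bid 7 instead: wins, pays 3, utility 4 - 3 = 1.
Since 1 > 0, bidding 7 is strictly better here, so truthful bidding is not dominant.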